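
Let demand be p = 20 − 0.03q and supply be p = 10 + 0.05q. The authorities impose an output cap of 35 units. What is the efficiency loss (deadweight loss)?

324

Competitive equilibrium: 20 − 0.03q = 10 + 0.05q → q* = 125, p* = 16.25.
At q = 35: demand price = 20 − 0.03·35 = 18.95; supply price = 10 + 0.05·35 = 11.75.
Δq = 125 − 35 = 90; wedge = 18.95 − 11.75 = 7.2.
Welfare loss = ½ × 90 × 7.2 = 324.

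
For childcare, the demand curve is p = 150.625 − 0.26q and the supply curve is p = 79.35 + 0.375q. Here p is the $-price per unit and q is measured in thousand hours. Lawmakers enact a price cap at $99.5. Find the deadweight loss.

$1086.96 thousand

Competitive equilibrium: 150.625 − 0.26q = 79.35 + 0.375q → q* = 112.2441, p* = 121.4415.
At the ceiling p = 99.5, quantity supplied = (99.5 − 79.35)/0.375 = 53.7333.
Willingness to pay at q' = 53.7333: 150.625 − 0.26·53.7333 = 136.6543.
Δq = 112.2441 − 53.7333 = 58.5108; wedge = 136.6543 − 99.5 = 37.1543.
Welfare loss = ½ × 58.5108 × 37.1543 = $1086.96 thousand.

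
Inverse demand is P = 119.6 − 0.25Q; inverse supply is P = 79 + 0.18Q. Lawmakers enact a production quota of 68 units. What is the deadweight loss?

Competitive equilibrium: 119.6 − 0.25Q = 79 + 0.18Q → Q* = 94.4186, P* = 95.9953.
At Q = 68: demand price = 119.6 − 0.25·68 = 102.6; supply price = 79 + 0.18·68 = 91.24.
ΔQ = 94.4186 − 68 = 26.4186; wedge = 102.6 − 91.24 = 11.36.
Welfare loss = ½ × 26.4186 × 11.36 = 150.06.

150.06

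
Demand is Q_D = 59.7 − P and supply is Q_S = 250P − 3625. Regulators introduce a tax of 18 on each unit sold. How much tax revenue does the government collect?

In inverse form: demand P = 59.7 − Q, supply P = 14.5 + 0.004Q.
Competitive equilibrium: 59.7 − Q = 14.5 + 0.004Q → Q* = 45.0199, P* = 14.6801.
With the tax, the buyer price exceeds the seller price by 18: (59.7 − Q) − (14.5 + 0.004Q) = 18 → Q' = 27.0916.
Tax revenue = 18 × 27.0916 = 487.65.

487.65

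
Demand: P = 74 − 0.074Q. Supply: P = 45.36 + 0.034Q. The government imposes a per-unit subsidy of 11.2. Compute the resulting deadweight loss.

Competitive equilibrium: 74 − 0.074Q = 45.36 + 0.034Q → Q* = 265.1852, P* = 54.3763.
The subsidy lowers effective supply by 11.2: P = 34.16 + 0.034Q.
New quantity: 74 − 0.074Q = 34.16 + 0.034Q → Q' = 368.8889.
Overproduction ΔQ = 368.8889 − 265.1852 = 103.7037; wedge = subsidy = 11.2.
Deadweight loss = ½ × 103.7037 × 11.2 = 580.74.

580.74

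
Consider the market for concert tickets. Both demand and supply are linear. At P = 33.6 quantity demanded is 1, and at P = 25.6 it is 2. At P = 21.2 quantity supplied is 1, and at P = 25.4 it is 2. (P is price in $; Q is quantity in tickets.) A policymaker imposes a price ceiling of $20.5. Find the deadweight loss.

$8.54

Demand slope = (25.6 − 33.6)/(2 − 1) = −8, so P = 41.6 − 8Q.
Supply slope = (25.4 − 21.2)/(2 − 1) = 4.2, so P = 17 + 4.2Q.
Competitive equilibrium: 41.6 − 8Q = 17 + 4.2Q → Q* = 2.0164, P* = 25.4689.
At the ceiling P = 20.5, quantity supplied = (20.5 − 17)/4.2 = 0.8333.
Willingness to pay at Q' = 0.8333: 41.6 − 8·0.8333 = 34.9336.
ΔQ = 2.0164 − 0.8333 = 1.1831; wedge = 34.9336 − 20.5 = 14.4336.
The triangle = ½ × 1.1831 × 14.4336 = $8.54.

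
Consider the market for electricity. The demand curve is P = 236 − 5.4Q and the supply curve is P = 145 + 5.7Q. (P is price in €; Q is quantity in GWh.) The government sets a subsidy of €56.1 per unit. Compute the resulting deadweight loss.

Competitive equilibrium: 236 − 5.4Q = 145 + 5.7Q → Q* = 8.1982, P* = 191.7297.
The subsidy lowers effective supply by 56.1: P = 88.9 + 5.7Q.
New quantity: 236 − 5.4Q = 88.9 + 5.7Q → Q' = 13.2523.
Overproduction ΔQ = 13.2523 − 8.1982 = 5.0541; wedge = subsidy = 56.1.
The triangle = ½ × 5.0541 × 56.1 = €141.77.

€141.77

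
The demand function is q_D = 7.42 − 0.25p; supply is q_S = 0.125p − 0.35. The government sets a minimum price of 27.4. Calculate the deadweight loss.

In inverse form: demand p = 29.68 − 4q, supply p = 2.8 + 8q.
Competitive equilibrium: 29.68 − 4q = 2.8 + 8q → q* = 2.24, p* = 20.72.
At the floor p = 27.4, quantity demanded = (29.68 − 27.4)/4 = 0.57.
Sellers' marginal cost at q' = 0.57: 2.8 + 8·0.57 = 7.36.
Δq = 2.24 − 0.57 = 1.67; wedge = 27.4 − 7.36 = 20.04.
Deadweight loss = ½ × 1.67 × 20.04 = 16.73.

16.73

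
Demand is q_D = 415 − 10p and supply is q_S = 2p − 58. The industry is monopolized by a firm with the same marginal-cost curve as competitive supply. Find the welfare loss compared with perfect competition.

In inverse form: demand p = 41.5 − 0.1q, supply p = 29 + 0.5q.
Competitive equilibrium: 41.5 − 0.1q = 29 + 0.5q → q* = 20.8333, p* = 39.4167.
Marginal revenue: MR = 41.5 − 0.2q. Set MR = MC: 41.5 − 0.2q = 29 + 0.5q → q_m = 17.8571.
Price p_m = 41.5 − 0.1·17.8571 = 39.7143; MC(q_m) = 29 + 0.5·17.8571 = 37.9286.
Competitive q* = 20.8333, so Δq = 2.9762; wedge = 39.7143 − 37.9286 = 1.7857.
Deadweight loss = ½ × 2.9762 × 1.7857 = 2.66.

2.66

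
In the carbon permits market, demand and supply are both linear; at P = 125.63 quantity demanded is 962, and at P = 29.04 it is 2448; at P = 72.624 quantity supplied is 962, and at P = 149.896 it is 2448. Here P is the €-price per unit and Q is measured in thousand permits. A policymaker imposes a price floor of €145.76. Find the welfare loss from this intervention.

€34033.24 thousand

Demand slope = (29.04 − 125.63)/(2448 − 962) = −0.065, so P = 188.16 − 0.065Q.
Supply slope = (149.896 − 72.624)/(2448 − 962) = 0.052, so P = 22.6 + 0.052Q.
Competitive equilibrium: 188.16 − 0.065Q = 22.6 + 0.052Q → Q* = 1415.0427, P* = 96.1822.
At the floor P = 145.76, quantity demanded = (188.16 − 145.76)/0.065 = 652.3077.
Sellers' marginal cost at Q' = 652.3077: 22.6 + 0.052·652.3077 = 56.52.
ΔQ = 1415.0427 − 652.3077 = 762.735; wedge = 145.76 − 56.52 = 89.24.
DWL = ½ × 762.735 × 89.24 = €34033.24 thousand.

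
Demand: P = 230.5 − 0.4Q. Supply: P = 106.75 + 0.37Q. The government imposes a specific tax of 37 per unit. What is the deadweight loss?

888.96

Competitive equilibrium: 230.5 − 0.4Q = 106.75 + 0.37Q → Q* = 160.7143, P* = 166.2143.
With the tax, the buyer price exceeds the seller price by 37: (230.5 − 0.4Q) − (106.75 + 0.37Q) = 37 → Q' = 112.6623.
ΔQ = 160.7143 − 112.6623 = 48.052; the wedge equals the tax, 37.
DWL = ½ × 48.052 × 37 = 888.96.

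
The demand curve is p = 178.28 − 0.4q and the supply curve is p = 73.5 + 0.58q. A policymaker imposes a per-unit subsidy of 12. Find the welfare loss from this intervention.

Competitive equilibrium: 178.28 − 0.4q = 73.5 + 0.58q → q* = 106.9184, p* = 135.5127.
The subsidy lowers effective supply by 12: p = 61.5 + 0.58q.
New quantity: 178.28 − 0.4q = 61.5 + 0.58q → q' = 119.1633.
Overproduction Δq = 119.1633 − 106.9184 = 12.2449; wedge = subsidy = 12.
The triangle = ½ × 12.2449 × 12 = 73.47.

73.47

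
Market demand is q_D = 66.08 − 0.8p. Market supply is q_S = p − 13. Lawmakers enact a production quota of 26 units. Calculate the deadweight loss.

27.38

In inverse form: demand p = 82.6 − 1.25q, supply p = 13 + q.
Competitive equilibrium: 82.6 − 1.25q = 13 + q → q* = 30.9333, p* = 43.9333.
At q = 26: demand price = 82.6 − 1.25·26 = 50.1; supply price = 13 + 1·26 = 39.
Δq = 30.9333 − 26 = 4.9333; wedge = 50.1 − 39 = 11.1.
The triangle = ½ × 4.9333 × 11.1 = 27.38.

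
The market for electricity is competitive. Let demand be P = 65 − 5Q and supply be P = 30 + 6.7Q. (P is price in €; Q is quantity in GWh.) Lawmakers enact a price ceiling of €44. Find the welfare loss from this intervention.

€4.76

Competitive equilibrium: 65 − 5Q = 30 + 6.7Q → Q* = 2.9915, P* = 50.0427.
At the ceiling P = 44, quantity supplied = (44 − 30)/6.7 = 2.0896.
Willingness to pay at Q' = 2.0896: 65 − 5·2.0896 = 54.552.
ΔQ = 2.9915 − 2.0896 = 0.9019; wedge = 54.552 − 44 = 10.552.
The triangle = ½ × 0.9019 × 10.552 = €4.76.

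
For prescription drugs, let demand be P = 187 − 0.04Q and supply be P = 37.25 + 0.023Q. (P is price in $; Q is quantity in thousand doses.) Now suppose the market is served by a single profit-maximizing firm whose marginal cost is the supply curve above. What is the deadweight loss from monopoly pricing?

$26841.62 thousand

Competitive equilibrium: 187 − 0.04Q = 37.25 + 0.023Q → Q* = 2376.98413, P* = 91.92063.
Marginal revenue: MR = 187 − 0.08Q. Set MR = MC: 187 − 0.08Q = 37.25 + 0.023Q → Q_m = 1453.8835.
Price P_m = 187 − 0.04·1453.8835 = 128.84466; MC(Q_m) = 37.25 + 0.023·1453.8835 = 70.68932.
Competitive Q* = 2376.98413, so ΔQ = 923.10063; wedge = 128.84466 − 70.68932 = 58.15534.
DWL = ½ × 923.10063 × 58.15534 = $26841.62 thousand.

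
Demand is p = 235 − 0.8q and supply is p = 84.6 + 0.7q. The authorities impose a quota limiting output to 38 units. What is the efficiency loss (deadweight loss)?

2907.85

Competitive equilibrium: 235 − 0.8q = 84.6 + 0.7q → q* = 100.2667, p* = 154.7867.
At q = 38: demand price = 235 − 0.8·38 = 204.6; supply price = 84.6 + 0.7·38 = 111.2.
Δq = 100.2667 − 38 = 62.2667; wedge = 204.6 − 111.2 = 93.4.
The triangle = ½ × 62.2667 × 93.4 = 2907.85.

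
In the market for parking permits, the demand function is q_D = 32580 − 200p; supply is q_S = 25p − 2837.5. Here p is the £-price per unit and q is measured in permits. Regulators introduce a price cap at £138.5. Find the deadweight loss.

£5029.17

In inverse form: demand p = 162.9 − 0.005q, supply p = 113.5 + 0.04q.
Competitive equilibrium: 162.9 − 0.005q = 113.5 + 0.04q → q* = 1097.7778, p* = 157.4111.
At the ceiling p = 138.5, quantity supplied = (138.5 − 113.5)/0.04 = 625.
Willingness to pay at q' = 625: 162.9 − 0.005·625 = 159.775.
Δq = 1097.7778 − 625 = 472.7778; wedge = 159.775 − 138.5 = 21.275.
Deadweight loss = ½ × 472.7778 × 21.275 = £5029.17.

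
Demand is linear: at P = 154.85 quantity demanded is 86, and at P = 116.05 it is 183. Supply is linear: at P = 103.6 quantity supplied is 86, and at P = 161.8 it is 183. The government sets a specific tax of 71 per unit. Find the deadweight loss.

Demand slope = (116.05 − 154.85)/(183 − 86) = −0.4, so P = 189.25 − 0.4Q.
Supply slope = (161.8 − 103.6)/(183 − 86) = 0.6, so P = 52 + 0.6Q.
Competitive equilibrium: 189.25 − 0.4Q = 52 + 0.6Q → Q* = 137.25, P* = 134.35.
With the tax, the buyer price exceeds the seller price by 71: (189.25 − 0.4Q) − (52 + 0.6Q) = 71 → Q' = 66.25.
ΔQ = 137.25 − 66.25 = 71; the wedge equals the tax, 71.
DWL = ½ × 71 × 71 = 2520.50.

2520.50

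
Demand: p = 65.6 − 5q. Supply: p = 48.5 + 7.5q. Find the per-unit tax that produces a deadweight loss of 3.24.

Competitive equilibrium: 65.6 − 5q = 48.5 + 7.5q → q* = 1.368, p* = 58.76.
A tax t gives Δq = t/12.5 and wedge t, so DWL = t²/25.
t²/25 = 3.24 → t² = 81 → t = 9.

9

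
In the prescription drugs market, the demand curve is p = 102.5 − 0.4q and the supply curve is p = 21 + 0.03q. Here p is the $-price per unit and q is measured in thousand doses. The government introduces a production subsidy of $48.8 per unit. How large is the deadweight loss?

Competitive equilibrium: 102.5 − 0.4q = 21 + 0.03q → q* = 189.5349, p* = 26.686.
The subsidy lowers effective supply by 48.8: p = 0.03q − 27.8.
New quantity: 102.5 − 0.4q = 0.03q − 27.8 → q' = 303.0233.
Overproduction Δq = 303.0233 − 189.5349 = 113.4884; wedge = subsidy = 48.8.
DWL = ½ × 113.4884 × 48.8 = $2769.12 thousand.

$2769.12 thousand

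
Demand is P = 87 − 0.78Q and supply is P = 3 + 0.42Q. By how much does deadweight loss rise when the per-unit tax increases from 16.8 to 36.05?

Competitive equilibrium: 87 − 0.78Q = 3 + 0.42Q → Q* = 70, P* = 32.4.
For a per-unit tax t: ΔQ = t/1.2, so DWL = ½·t·(t/1.2) = t²/2.4.
At t = 16.8: DWL = 117.6. At t = 36.05: DWL = 541.501.
Increase = 541.501 − 117.6 = 423.90.

423.90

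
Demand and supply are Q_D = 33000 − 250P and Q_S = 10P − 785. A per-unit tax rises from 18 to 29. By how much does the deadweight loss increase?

2485.58

In inverse form: demand P = 132 − 0.004Q, supply P = 78.5 + 0.1Q.
Competitive equilibrium: 132 − 0.004Q = 78.5 + 0.1Q → Q* = 514.4231, P* = 129.9423.
For a per-unit tax t: ΔQ = t/0.104, so DWL = ½·t·(t/0.104) = t²/0.208.
At t = 18: DWL = 1557.692. At t = 29: DWL = 4043.269.
Increase = 4043.269 − 1557.692 = 2485.58.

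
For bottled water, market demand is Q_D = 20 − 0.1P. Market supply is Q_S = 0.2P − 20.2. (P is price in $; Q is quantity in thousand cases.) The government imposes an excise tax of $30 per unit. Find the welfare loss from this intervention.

In inverse form: demand P = 200 − 10Q, supply P = 101 + 5Q.
Competitive equilibrium: 200 − 10Q = 101 + 5Q → Q* = 6.6, P* = 134.
With the tax, the buyer price exceeds the seller price by 30: (200 − 10Q) − (101 + 5Q) = 30 → Q' = 4.6.
ΔQ = 6.6 − 4.6 = 2; the wedge equals the tax, 30.
The triangle = ½ × 2 × 30 = $30 thousand.

$30 thousand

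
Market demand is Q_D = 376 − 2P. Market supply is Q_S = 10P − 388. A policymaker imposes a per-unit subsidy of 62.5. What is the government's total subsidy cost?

In inverse form: demand P = 188 − 0.5Q, supply P = 38.8 + 0.1Q.
Competitive equilibrium: 188 − 0.5Q = 38.8 + 0.1Q → Q* = 248.6667, P* = 63.6667.
The subsidy lowers effective supply by 62.5: P = 0.1Q − 23.7.
New quantity: 188 − 0.5Q = 0.1Q − 23.7 → Q' = 352.8333.
Total subsidy cost = 62.5 × 352.8333 = 22052.08.

22052.08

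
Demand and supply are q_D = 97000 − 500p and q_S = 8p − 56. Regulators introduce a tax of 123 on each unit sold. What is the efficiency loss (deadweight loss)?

In inverse form: demand p = 194 − 0.002q, supply p = 7 + 0.125q.
Competitive equilibrium: 194 − 0.002q = 7 + 0.125q → q* = 1472.4409, p* = 191.0551.
With the tax, the buyer price exceeds the seller price by 123: (194 − 0.002q) − (7 + 0.125q) = 123 → q' = 503.937.
Δq = 1472.4409 − 503.937 = 968.5039; the wedge equals the tax, 123.
Deadweight loss = ½ × 968.5039 × 123 = 59562.99.

59562.99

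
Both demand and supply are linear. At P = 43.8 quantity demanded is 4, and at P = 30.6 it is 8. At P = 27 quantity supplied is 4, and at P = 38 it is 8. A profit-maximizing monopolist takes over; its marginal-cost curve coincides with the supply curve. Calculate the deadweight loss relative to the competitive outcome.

Demand slope = (30.6 − 43.8)/(8 − 4) = −3.3, so P = 57 − 3.3Q.
Supply slope = (38 − 27)/(8 − 4) = 2.75, so P = 16 + 2.75Q.
Competitive equilibrium: 57 − 3.3Q = 16 + 2.75Q → Q* = 6.7769, P* = 34.6364.
Marginal revenue: MR = 57 − 6.6Q. Set MR = MC: 57 − 6.6Q = 16 + 2.75Q → Q_m = 4.385.
Price P_m = 57 − 3.3·4.385 = 42.5295; MC(Q_m) = 16 + 2.75·4.385 = 28.0588.
Competitive Q* = 6.7769, so ΔQ = 2.3919; wedge = 42.5295 − 28.0588 = 14.4707.
The triangle = ½ × 2.3919 × 14.4707 = 17.31.

17.31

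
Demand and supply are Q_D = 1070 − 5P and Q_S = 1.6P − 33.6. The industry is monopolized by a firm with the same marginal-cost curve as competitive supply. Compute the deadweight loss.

In inverse form: demand P = 214 − 0.2Q, supply P = 21 + 0.625Q.
Competitive equilibrium: 214 − 0.2Q = 21 + 0.625Q → Q* = 233.93939, P* = 167.21212.
Marginal revenue: MR = 214 − 0.4Q. Set MR = MC: 214 − 0.4Q = 21 + 0.625Q → Q_m = 188.29268.
Price P_m = 214 − 0.2·188.29268 = 176.34146; MC(Q_m) = 21 + 0.625·188.29268 = 138.68293.
Competitive Q* = 233.93939, so ΔQ = 45.64671; wedge = 176.34146 − 138.68293 = 37.65853.
DWL = ½ × 45.64671 × 37.65853 = 859.49.

859.49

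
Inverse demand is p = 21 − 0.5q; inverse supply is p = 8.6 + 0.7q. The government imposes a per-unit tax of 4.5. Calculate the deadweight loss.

Competitive equilibrium: 21 − 0.5q = 8.6 + 0.7q → q* = 10.3333, p* = 15.8333.
With the tax, the buyer price exceeds the seller price by 4.5: (21 − 0.5q) − (8.6 + 0.7q) = 4.5 → q' = 6.5833.
Δq = 10.3333 − 6.5833 = 3.75; the wedge equals the tax, 4.5.
Welfare loss = ½ × 3.75 × 4.5 = 8.44.

8.44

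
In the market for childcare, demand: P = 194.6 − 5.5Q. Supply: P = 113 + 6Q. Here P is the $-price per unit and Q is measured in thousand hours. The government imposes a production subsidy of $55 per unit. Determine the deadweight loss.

$131.52 thousand

Competitive equilibrium: 194.6 − 5.5Q = 113 + 6Q → Q* = 7.0957, P* = 155.5739.
The subsidy lowers effective supply by 55: P = 58 + 6Q.
New quantity: 194.6 − 5.5Q = 58 + 6Q → Q' = 11.8783.
Overproduction ΔQ = 11.8783 − 7.0957 = 4.7826; wedge = subsidy = 55.
Welfare loss = ½ × 4.7826 × 55 = $131.52 thousand.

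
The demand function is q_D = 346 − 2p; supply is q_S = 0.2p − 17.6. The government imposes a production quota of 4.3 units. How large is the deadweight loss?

342.17

In inverse form: demand p = 173 − 0.5q, supply p = 88 + 5q.
Competitive equilibrium: 173 − 0.5q = 88 + 5q → q* = 15.45455, p* = 165.27273.
At q = 4.3: demand price = 173 − 0.5·4.3 = 170.85; supply price = 88 + 5·4.3 = 109.5.
Δq = 15.45455 − 4.3 = 11.15455; wedge = 170.85 − 109.5 = 61.35.
Welfare loss = ½ × 11.15455 × 61.35 = 342.17.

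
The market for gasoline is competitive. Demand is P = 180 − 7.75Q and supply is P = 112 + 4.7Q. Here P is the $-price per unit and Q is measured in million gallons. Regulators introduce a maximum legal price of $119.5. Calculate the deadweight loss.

Competitive equilibrium: 180 − 7.75Q = 112 + 4.7Q → Q* = 5.4618, P* = 137.6707.
At the ceiling P = 119.5, quantity supplied = (119.5 − 112)/4.7 = 1.5957.
Willingness to pay at Q' = 1.5957: 180 − 7.75·1.5957 = 167.6333.
ΔQ = 5.4618 − 1.5957 = 3.8661; wedge = 167.6333 − 119.5 = 48.1333.
DWL = ½ × 3.8661 × 48.1333 = $93.04 million.

$93.04 million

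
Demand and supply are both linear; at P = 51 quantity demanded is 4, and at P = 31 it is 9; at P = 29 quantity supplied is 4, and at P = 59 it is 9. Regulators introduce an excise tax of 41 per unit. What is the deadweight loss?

84.05

Demand slope = (31 − 51)/(9 − 4) = −4, so P = 67 − 4Q.
Supply slope = (59 − 29)/(9 − 4) = 6, so P = 5 + 6Q.
Competitive equilibrium: 67 − 4Q = 5 + 6Q → Q* = 6.2, P* = 42.2.
With the tax, the buyer price exceeds the seller price by 41: (67 − 4Q) − (5 + 6Q) = 41 → Q' = 2.1.
ΔQ = 6.2 − 2.1 = 4.1; the wedge equals the tax, 41.
Deadweight loss = ½ × 4.1 × 41 = 84.05.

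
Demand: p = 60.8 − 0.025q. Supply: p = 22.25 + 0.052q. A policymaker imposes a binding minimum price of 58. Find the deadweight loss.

5815.36

Competitive equilibrium: 60.8 − 0.025q = 22.25 + 0.052q → q* = 500.6494, p* = 48.2838.
At the floor p = 58, quantity demanded = (60.8 − 58)/0.025 = 112.
Sellers' marginal cost at q' = 112: 22.25 + 0.052·112 = 28.074.
Δq = 500.6494 − 112 = 388.6494; wedge = 58 − 28.074 = 29.926.
DWL = ½ × 388.6494 × 29.926 = 5815.36.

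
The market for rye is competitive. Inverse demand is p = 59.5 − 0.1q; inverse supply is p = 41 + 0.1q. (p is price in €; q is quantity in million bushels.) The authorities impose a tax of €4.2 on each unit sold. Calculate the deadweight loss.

Competitive equilibrium: 59.5 − 0.1q = 41 + 0.1q → q* = 92.5, p* = 50.25.
With the tax, the buyer price exceeds the seller price by 4.2: (59.5 − 0.1q) − (41 + 0.1q) = 4.2 → q' = 71.5.
Δq = 92.5 − 71.5 = 21; the wedge equals the tax, 4.2.
The triangle = ½ × 21 × 4.2 = €44.10 million.

€44.10 million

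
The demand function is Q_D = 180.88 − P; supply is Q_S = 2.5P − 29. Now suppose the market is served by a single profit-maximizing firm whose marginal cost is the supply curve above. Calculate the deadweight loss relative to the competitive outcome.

1776.77

In inverse form: demand P = 180.88 − Q, supply P = 11.6 + 0.4Q.
Competitive equilibrium: 180.88 − Q = 11.6 + 0.4Q → Q* = 120.9143, P* = 59.9657.
Marginal revenue: MR = 180.88 − 2Q. Set MR = MC: 180.88 − 2Q = 11.6 + 0.4Q → Q_m = 70.5333.
Price P_m = 180.88 − 1·70.5333 = 110.3467; MC(Q_m) = 11.6 + 0.4·70.5333 = 39.8133.
Competitive Q* = 120.9143, so ΔQ = 50.381; wedge = 110.3467 − 39.8133 = 70.5334.
The triangle = ½ × 50.381 × 70.5334 = 1776.77.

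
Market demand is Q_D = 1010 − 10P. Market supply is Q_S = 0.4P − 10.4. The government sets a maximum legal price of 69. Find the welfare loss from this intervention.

176.32

In inverse form: demand P = 101 − 0.1Q, supply P = 26 + 2.5Q.
Competitive equilibrium: 101 − 0.1Q = 26 + 2.5Q → Q* = 28.8462, P* = 98.1154.
At the ceiling P = 69, quantity supplied = (69 − 26)/2.5 = 17.2.
Willingness to pay at Q' = 17.2: 101 − 0.1·17.2 = 99.28.
ΔQ = 28.8462 − 17.2 = 11.6462; wedge = 99.28 − 69 = 30.28.
The triangle = ½ × 11.6462 × 30.28 = 176.32.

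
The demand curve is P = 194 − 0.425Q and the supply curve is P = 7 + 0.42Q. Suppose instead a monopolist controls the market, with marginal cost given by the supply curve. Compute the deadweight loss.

2317.22

Competitive equilibrium: 194 − 0.425Q = 7 + 0.42Q → Q* = 221.3018, P* = 99.9467.
Marginal revenue: MR = 194 − 0.85Q. Set MR = MC: 194 − 0.85Q = 7 + 0.42Q → Q_m = 147.2441.
Price P_m = 194 − 0.425·147.2441 = 131.4213; MC(Q_m) = 7 + 0.42·147.2441 = 68.8425.
Competitive Q* = 221.3018, so ΔQ = 74.0577; wedge = 131.4213 − 68.8425 = 62.5788.
DWL = ½ × 74.0577 × 62.5788 = 2317.22.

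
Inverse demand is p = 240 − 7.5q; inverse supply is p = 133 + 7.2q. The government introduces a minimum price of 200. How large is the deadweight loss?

Competitive equilibrium: 240 − 7.5q = 133 + 7.2q → q* = 7.2789, p* = 185.4082.
At the floor p = 200, quantity demanded = (240 − 200)/7.5 = 5.3333.
Sellers' marginal cost at q' = 5.3333: 133 + 7.2·5.3333 = 171.3998.
Δq = 7.2789 − 5.3333 = 1.9456; wedge = 200 − 171.3998 = 28.6002.
Welfare loss = ½ × 1.9456 × 28.6002 = 27.82.

27.82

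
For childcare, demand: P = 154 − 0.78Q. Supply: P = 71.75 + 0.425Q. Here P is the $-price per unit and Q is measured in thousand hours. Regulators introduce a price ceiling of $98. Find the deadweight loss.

$25.40 thousand

Competitive equilibrium: 154 − 0.78Q = 71.75 + 0.425Q → Q* = 68.2573, P* = 100.7593.
At the ceiling P = 98, quantity supplied = (98 − 71.75)/0.425 = 61.7647.
Willingness to pay at Q' = 61.7647: 154 − 0.78·61.7647 = 105.8235.
ΔQ = 68.2573 − 61.7647 = 6.4926; wedge = 105.8235 − 98 = 7.8235.
The triangle = ½ × 6.4926 × 7.8235 = $25.40 thousand.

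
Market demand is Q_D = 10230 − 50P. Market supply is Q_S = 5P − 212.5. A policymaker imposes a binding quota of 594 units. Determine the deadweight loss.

2243.67

In inverse form: demand P = 204.6 − 0.02Q, supply P = 42.5 + 0.2Q.
Competitive equilibrium: 204.6 − 0.02Q = 42.5 + 0.2Q → Q* = 736.8182, P* = 189.8636.
At Q = 594: demand price = 204.6 − 0.02·594 = 192.72; supply price = 42.5 + 0.2·594 = 161.3.
ΔQ = 736.8182 − 594 = 142.8182; wedge = 192.72 − 161.3 = 31.42.
The triangle = ½ × 142.8182 × 31.42 = 2243.67.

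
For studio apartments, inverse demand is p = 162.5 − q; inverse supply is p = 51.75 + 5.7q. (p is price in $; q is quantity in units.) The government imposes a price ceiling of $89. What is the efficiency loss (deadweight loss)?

Competitive equilibrium: 162.5 − q = 51.75 + 5.7q → q* = 16.5299, p* = 145.9701.
At the ceiling p = 89, quantity supplied = (89 − 51.75)/5.7 = 6.5351.
Willingness to pay at q' = 6.5351: 162.5 − 1·6.5351 = 155.9649.
Δq = 16.5299 − 6.5351 = 9.9948; wedge = 155.9649 − 89 = 66.9649.
The triangle = ½ × 9.9948 × 66.9649 = $334.65.

$334.65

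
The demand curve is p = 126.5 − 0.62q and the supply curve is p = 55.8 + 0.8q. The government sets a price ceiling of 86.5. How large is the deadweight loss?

92.49

Competitive equilibrium: 126.5 − 0.62q = 55.8 + 0.8q → q* = 49.7887, p* = 95.631.
At the ceiling p = 86.5, quantity supplied = (86.5 − 55.8)/0.8 = 38.375.
Willingness to pay at q' = 38.375: 126.5 − 0.62·38.375 = 102.7075.
Δq = 49.7887 − 38.375 = 11.4137; wedge = 102.7075 − 86.5 = 16.2075.
The triangle = ½ × 11.4137 × 16.2075 = 92.49.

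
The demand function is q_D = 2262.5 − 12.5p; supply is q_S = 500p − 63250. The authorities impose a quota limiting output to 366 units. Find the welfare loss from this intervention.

3656.48

In inverse form: demand p = 181 − 0.08q, supply p = 126.5 + 0.002q.
Competitive equilibrium: 181 − 0.08q = 126.5 + 0.002q → q* = 664.6341, p* = 127.8293.
At q = 366: demand price = 181 − 0.08·366 = 151.72; supply price = 126.5 + 0.002·366 = 127.232.
Δq = 664.6341 − 366 = 298.6341; wedge = 151.72 − 127.232 = 24.488.
Deadweight loss = ½ × 298.6341 × 24.488 = 3656.48.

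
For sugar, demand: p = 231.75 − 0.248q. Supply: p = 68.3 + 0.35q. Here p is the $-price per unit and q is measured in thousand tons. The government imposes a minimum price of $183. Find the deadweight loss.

$1761.52 thousand

Competitive equilibrium: 231.75 − 0.248q = 68.3 + 0.35q → q* = 273.3278, p* = 163.9647.
At the floor p = 183, quantity demanded = (231.75 − 183)/0.248 = 196.5726.
Sellers' marginal cost at q' = 196.5726: 68.3 + 0.35·196.5726 = 137.1004.
Δq = 273.3278 − 196.5726 = 76.7552; wedge = 183 − 137.1004 = 45.8996.
Welfare loss = ½ × 76.7552 × 45.8996 = $1761.52 thousand.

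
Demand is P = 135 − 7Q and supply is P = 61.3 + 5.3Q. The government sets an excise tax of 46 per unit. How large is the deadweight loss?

86.02

Competitive equilibrium: 135 − 7Q = 61.3 + 5.3Q → Q* = 5.9919, P* = 93.0569.
With the tax, the buyer price exceeds the seller price by 46: (135 − 7Q) − (61.3 + 5.3Q) = 46 → Q' = 2.252.
ΔQ = 5.9919 − 2.252 = 3.7399; the wedge equals the tax, 46.
DWL = ½ × 3.7399 × 46 = 86.02.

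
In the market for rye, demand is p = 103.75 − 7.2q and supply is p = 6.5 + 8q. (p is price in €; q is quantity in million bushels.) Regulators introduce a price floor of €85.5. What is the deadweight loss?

Competitive equilibrium: 103.75 − 7.2q = 6.5 + 8q → q* = 6.398, p* = 57.6842.
At the floor p = 85.5, quantity demanded = (103.75 − 85.5)/7.2 = 2.5347.
Sellers' marginal cost at q' = 2.5347: 6.5 + 8·2.5347 = 26.7776.
Δq = 6.398 − 2.5347 = 3.8633; wedge = 85.5 − 26.7776 = 58.7224.
Deadweight loss = ½ × 3.8633 × 58.7224 = €113.43 million.

€113.43 million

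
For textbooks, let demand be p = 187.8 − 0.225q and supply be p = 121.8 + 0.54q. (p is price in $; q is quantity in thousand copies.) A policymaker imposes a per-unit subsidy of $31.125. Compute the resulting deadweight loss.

Competitive equilibrium: 187.8 − 0.225q = 121.8 + 0.54q → q* = 86.2745, p* = 168.3882.
The subsidy lowers effective supply by 31.125: p = 90.675 + 0.54q.
New quantity: 187.8 − 0.225q = 90.675 + 0.54q → q' = 126.9608.
Overproduction Δq = 126.9608 − 86.2745 = 40.6863; wedge = subsidy = 31.125.
Welfare loss = ½ × 40.6863 × 31.125 = $633.18 thousand.

$633.18 thousand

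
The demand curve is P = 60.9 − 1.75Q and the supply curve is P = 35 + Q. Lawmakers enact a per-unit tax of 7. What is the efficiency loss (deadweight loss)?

8.91

Competitive equilibrium: 60.9 − 1.75Q = 35 + Q → Q* = 9.4182, P* = 44.4182.
With the tax, the buyer price exceeds the seller price by 7: (60.9 − 1.75Q) − (35 + Q) = 7 → Q' = 6.8727.
ΔQ = 9.4182 − 6.8727 = 2.5455; the wedge equals the tax, 7.
Welfare loss = ½ × 2.5455 × 7 = 8.91.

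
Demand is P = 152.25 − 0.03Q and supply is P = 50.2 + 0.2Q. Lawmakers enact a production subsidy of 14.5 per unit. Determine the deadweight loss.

457.07

Competitive equilibrium: 152.25 − 0.03Q = 50.2 + 0.2Q → Q* = 443.69565, P* = 138.93913.
The subsidy lowers effective supply by 14.5: P = 35.7 + 0.2Q.
New quantity: 152.25 − 0.03Q = 35.7 + 0.2Q → Q' = 506.73913.
Overproduction ΔQ = 506.73913 − 443.69565 = 63.04348; wedge = subsidy = 14.5.
Welfare loss = ½ × 63.04348 × 14.5 = 457.07.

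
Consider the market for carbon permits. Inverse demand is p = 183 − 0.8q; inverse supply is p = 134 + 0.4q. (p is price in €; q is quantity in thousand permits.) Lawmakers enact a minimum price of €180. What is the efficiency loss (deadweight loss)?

Competitive equilibrium: 183 − 0.8q = 134 + 0.4q → q* = 40.8333, p* = 150.3333.
At the floor p = 180, quantity demanded = (183 − 180)/0.8 = 3.75.
Sellers' marginal cost at q' = 3.75: 134 + 0.4·3.75 = 135.5.
Δq = 40.8333 − 3.75 = 37.0833; wedge = 180 − 135.5 = 44.5.
Welfare loss = ½ × 37.0833 × 44.5 = €825.10 thousand.

€825.10 thousand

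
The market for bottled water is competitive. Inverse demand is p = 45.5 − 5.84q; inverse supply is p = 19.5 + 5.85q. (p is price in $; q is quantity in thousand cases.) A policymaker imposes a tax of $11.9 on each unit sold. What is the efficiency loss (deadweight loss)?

Competitive equilibrium: 45.5 − 5.84q = 19.5 + 5.85q → q* = 2.2241, p* = 32.5111.
With the tax, the buyer price exceeds the seller price by 11.9: (45.5 − 5.84q) − (19.5 + 5.85q) = 11.9 → q' = 1.2062.
Δq = 2.2241 − 1.2062 = 1.0179; the wedge equals the tax, 11.9.
Welfare loss = ½ × 1.0179 × 11.9 = $6.06 thousand.

$6.06 thousand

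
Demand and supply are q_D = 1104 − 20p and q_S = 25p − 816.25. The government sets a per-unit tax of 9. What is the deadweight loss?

450

In inverse form: demand p = 55.2 − 0.05q, supply p = 32.65 + 0.04q.
Competitive equilibrium: 55.2 − 0.05q = 32.65 + 0.04q → q* = 250.5556, p* = 42.6722.
With the tax, the buyer price exceeds the seller price by 9: (55.2 − 0.05q) − (32.65 + 0.04q) = 9 → q' = 150.5556.
Δq = 250.5556 − 150.5556 = 100; the wedge equals the tax, 9.
Deadweight loss = ½ × 100 × 9 = 450.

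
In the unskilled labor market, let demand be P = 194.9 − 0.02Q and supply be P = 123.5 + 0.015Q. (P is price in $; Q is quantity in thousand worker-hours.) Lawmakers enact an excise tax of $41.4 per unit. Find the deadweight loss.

Competitive equilibrium: 194.9 − 0.02Q = 123.5 + 0.015Q → Q* = 2040, P* = 154.1.
With the tax, the buyer price exceeds the seller price by 41.4: (194.9 − 0.02Q) − (123.5 + 0.015Q) = 41.4 → Q' = 857.1429.
ΔQ = 2040 − 857.1429 = 1182.8571; the wedge equals the tax, 41.4.
DWL = ½ × 1182.8571 × 41.4 = $24485.14 thousand.

$24485.14 thousand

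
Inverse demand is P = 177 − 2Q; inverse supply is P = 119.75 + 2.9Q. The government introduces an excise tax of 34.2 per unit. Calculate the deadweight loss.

119.35

Competitive equilibrium: 177 − 2Q = 119.75 + 2.9Q → Q* = 11.6837, P* = 153.6327.
With the tax, the buyer price exceeds the seller price by 34.2: (177 − 2Q) − (119.75 + 2.9Q) = 34.2 → Q' = 4.7041.
ΔQ = 11.6837 − 4.7041 = 6.9796; the wedge equals the tax, 34.2.
Welfare loss = ½ × 6.9796 × 34.2 = 119.35.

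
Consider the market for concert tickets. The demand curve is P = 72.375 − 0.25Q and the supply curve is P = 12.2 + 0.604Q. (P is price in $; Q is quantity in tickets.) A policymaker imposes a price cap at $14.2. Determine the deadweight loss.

Competitive equilibrium: 72.375 − 0.25Q = 12.2 + 0.604Q → Q* = 70.4625, P* = 54.7594.
At the ceiling P = 14.2, quantity supplied = (14.2 − 12.2)/0.604 = 3.3113.
Willingness to pay at Q' = 3.3113: 72.375 − 0.25·3.3113 = 71.5472.
ΔQ = 70.4625 − 3.3113 = 67.1512; wedge = 71.5472 − 14.2 = 57.3472.
DWL = ½ × 67.1512 × 57.3472 = $1925.47.

$1925.47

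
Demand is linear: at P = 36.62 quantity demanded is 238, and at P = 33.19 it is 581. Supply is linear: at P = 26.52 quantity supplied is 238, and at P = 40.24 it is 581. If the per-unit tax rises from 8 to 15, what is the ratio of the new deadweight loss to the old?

Demand slope = (33.19 − 36.62)/(581 − 238) = −0.01, so P = 39 − 0.01Q.
Supply slope = (40.24 − 26.52)/(581 − 238) = 0.04, so P = 17 + 0.04Q.
Competitive equilibrium: 39 − 0.01Q = 17 + 0.04Q → Q* = 440, P* = 34.6.
For a per-unit tax t: ΔQ = t/0.05, so DWL = ½·t·(t/0.05) = t²/0.1.
At t = 8: DWL = 640. At t = 15: DWL = 2250.
Ratio = (15/8)² = 3.516.

3.516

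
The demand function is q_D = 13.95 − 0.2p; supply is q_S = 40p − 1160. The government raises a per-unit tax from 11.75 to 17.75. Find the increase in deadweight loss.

In inverse form: demand p = 69.75 − 5q, supply p = 29 + 0.025q.
Competitive equilibrium: 69.75 − 5q = 29 + 0.025q → q* = 8.1095, p* = 29.2027.
For a per-unit tax t: Δq = t/5.025, so DWL = ½·t·(t/5.025) = t²/10.05.
At t = 11.75: DWL = 13.738. At t = 17.75: DWL = 31.35.
Increase = 31.35 − 13.738 = 17.61.

17.61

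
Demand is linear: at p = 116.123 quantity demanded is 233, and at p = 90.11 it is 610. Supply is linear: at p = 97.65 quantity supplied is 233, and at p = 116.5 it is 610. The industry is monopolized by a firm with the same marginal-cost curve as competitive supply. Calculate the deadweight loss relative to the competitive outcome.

1208.06

Demand slope = (90.11 − 116.123)/(610 − 233) = −0.069, so p = 132.2 − 0.069q.
Supply slope = (116.5 − 97.65)/(610 − 233) = 0.05, so p = 86 + 0.05q.
Competitive equilibrium: 132.2 − 0.069q = 86 + 0.05q → q* = 388.2353, p* = 105.4118.
Marginal revenue: MR = 132.2 − 0.138q. Set MR = MC: 132.2 − 0.138q = 86 + 0.05q → q_m = 245.7447.
Price p_m = 132.2 − 0.069·245.7447 = 115.2436; MC(q_m) = 86 + 0.05·245.7447 = 98.2872.
Competitive q* = 388.2353, so Δq = 142.4906; wedge = 115.2436 − 98.2872 = 16.9564.
Welfare loss = ½ × 142.4906 × 16.9564 = 1208.06.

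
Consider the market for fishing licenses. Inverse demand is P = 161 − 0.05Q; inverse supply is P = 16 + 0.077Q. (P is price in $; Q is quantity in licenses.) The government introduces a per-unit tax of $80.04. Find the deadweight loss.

Competitive equilibrium: 161 − 0.05Q = 16 + 0.077Q → Q* = 1141.7323, P* = 103.9134.
With the tax, the buyer price exceeds the seller price by 80.04: (161 − 0.05Q) − (16 + 0.077Q) = 80.04 → Q' = 511.4961.
ΔQ = 1141.7323 − 511.4961 = 630.2362; the wedge equals the tax, 80.04.
Deadweight loss = ½ × 630.2362 × 80.04 = $25222.05.

$25222.05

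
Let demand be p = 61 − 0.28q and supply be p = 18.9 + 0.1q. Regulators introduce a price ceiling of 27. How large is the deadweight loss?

168.61

Competitive equilibrium: 61 − 0.28q = 18.9 + 0.1q → q* = 110.7895, p* = 29.9789.
At the ceiling p = 27, quantity supplied = (27 − 18.9)/0.1 = 81.
Willingness to pay at q' = 81: 61 − 0.28·81 = 38.32.
Δq = 110.7895 − 81 = 29.7895; wedge = 38.32 − 27 = 11.32.
Deadweight loss = ½ × 29.7895 × 11.32 = 168.61.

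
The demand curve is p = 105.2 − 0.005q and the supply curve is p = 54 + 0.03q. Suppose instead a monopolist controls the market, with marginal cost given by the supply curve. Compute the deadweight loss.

585.14

Competitive equilibrium: 105.2 − 0.005q = 54 + 0.03q → q* = 1462.8571, p* = 97.8857.
Marginal revenue: MR = 105.2 − 0.01q. Set MR = MC: 105.2 − 0.01q = 54 + 0.03q → q_m = 1280.
Price p_m = 105.2 − 0.005·1280 = 98.8; MC(q_m) = 54 + 0.03·1280 = 92.4.
Competitive q* = 1462.8571, so Δq = 182.8571; wedge = 98.8 − 92.4 = 6.4.
The triangle = ½ × 182.8571 × 6.4 = 585.14.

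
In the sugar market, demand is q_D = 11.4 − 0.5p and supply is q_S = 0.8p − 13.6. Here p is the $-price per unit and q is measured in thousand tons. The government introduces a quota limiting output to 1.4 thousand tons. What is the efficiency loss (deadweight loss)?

$0.24 thousand

In inverse form: demand p = 22.8 − 2q, supply p = 17 + 1.25q.
Competitive equilibrium: 22.8 − 2q = 17 + 1.25q → q* = 1.7846, p* = 19.2308.
At q = 1.4: demand price = 22.8 − 2·1.4 = 20; supply price = 17 + 1.25·1.4 = 18.75.
Δq = 1.7846 − 1.4 = 0.3846; wedge = 20 − 18.75 = 1.25.
DWL = ½ × 0.3846 × 1.25 = $0.24 thousand.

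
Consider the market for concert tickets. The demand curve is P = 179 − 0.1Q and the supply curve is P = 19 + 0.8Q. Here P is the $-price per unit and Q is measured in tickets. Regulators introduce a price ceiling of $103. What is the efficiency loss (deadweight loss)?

Competitive equilibrium: 179 − 0.1Q = 19 + 0.8Q → Q* = 177.7778, P* = 161.2222.
At the ceiling P = 103, quantity supplied = (103 − 19)/0.8 = 105.
Willingness to pay at Q' = 105: 179 − 0.1·105 = 168.5.
ΔQ = 177.7778 − 105 = 72.7778; wedge = 168.5 − 103 = 65.5.
DWL = ½ × 72.7778 × 65.5 = $2383.47.

$2383.47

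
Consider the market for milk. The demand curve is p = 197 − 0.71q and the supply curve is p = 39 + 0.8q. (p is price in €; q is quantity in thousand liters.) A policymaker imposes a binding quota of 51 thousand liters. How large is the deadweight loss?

€2171.98 thousand

Competitive equilibrium: 197 − 0.71q = 39 + 0.8q → q* = 104.6358, p* = 122.7086.
At q = 51: demand price = 197 − 0.71·51 = 160.79; supply price = 39 + 0.8·51 = 79.8.
Δq = 104.6358 − 51 = 53.6358; wedge = 160.79 − 79.8 = 80.99.
DWL = ½ × 53.6358 × 80.99 = €2171.98 thousand.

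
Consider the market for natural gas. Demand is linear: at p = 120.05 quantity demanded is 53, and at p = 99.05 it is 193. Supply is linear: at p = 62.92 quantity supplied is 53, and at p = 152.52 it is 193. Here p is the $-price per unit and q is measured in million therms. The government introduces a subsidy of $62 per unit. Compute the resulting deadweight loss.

$2432.91 million

Demand slope = (99.05 − 120.05)/(193 − 53) = −0.15, so p = 128 − 0.15q.
Supply slope = (152.52 − 62.92)/(193 − 53) = 0.64, so p = 29 + 0.64q.
Competitive equilibrium: 128 − 0.15q = 29 + 0.64q → q* = 125.3165, p* = 109.2025.
The subsidy lowers effective supply by 62: p = 0.64q − 33.
New quantity: 128 − 0.15q = 0.64q − 33 → q' = 203.7975.
Overproduction Δq = 203.7975 − 125.3165 = 78.481; wedge = subsidy = 62.
The triangle = ½ × 78.481 × 62 = $2432.91 million.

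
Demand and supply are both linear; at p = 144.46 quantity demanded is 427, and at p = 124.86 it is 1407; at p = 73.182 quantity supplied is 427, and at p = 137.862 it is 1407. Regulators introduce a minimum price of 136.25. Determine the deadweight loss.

7524.42

Demand slope = (124.86 − 144.46)/(1407 − 427) = −0.02, so p = 153 − 0.02q.
Supply slope = (137.862 − 73.182)/(1407 − 427) = 0.066, so p = 45 + 0.066q.
Competitive equilibrium: 153 − 0.02q = 45 + 0.066q → q* = 1255.814, p* = 127.8837.
At the floor p = 136.25, quantity demanded = (153 − 136.25)/0.02 = 837.5.
Sellers' marginal cost at q' = 837.5: 45 + 0.066·837.5 = 100.275.
Δq = 1255.814 − 837.5 = 418.314; wedge = 136.25 − 100.275 = 35.975.
DWL = ½ × 418.314 × 35.975 = 7524.42.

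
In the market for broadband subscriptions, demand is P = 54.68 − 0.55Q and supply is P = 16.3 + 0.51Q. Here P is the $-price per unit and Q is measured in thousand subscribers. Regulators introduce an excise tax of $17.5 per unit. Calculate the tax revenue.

$344.72 thousand

Competitive equilibrium: 54.68 − 0.55Q = 16.3 + 0.51Q → Q* = 36.2075, P* = 34.7658.
With the tax, the buyer price exceeds the seller price by 17.5: (54.68 − 0.55Q) − (16.3 + 0.51Q) = 17.5 → Q' = 19.6981.
Tax revenue = 17.5 × 19.6981 = $344.72 thousand.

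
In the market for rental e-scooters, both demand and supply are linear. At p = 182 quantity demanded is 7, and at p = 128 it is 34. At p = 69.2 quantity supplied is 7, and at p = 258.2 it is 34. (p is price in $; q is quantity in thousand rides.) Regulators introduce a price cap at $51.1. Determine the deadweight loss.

$1028.64 thousand

Demand slope = (128 − 182)/(34 − 7) = −2, so p = 196 − 2q.
Supply slope = (258.2 − 69.2)/(34 − 7) = 7, so p = 20.2 + 7q.
Competitive equilibrium: 196 − 2q = 20.2 + 7q → q* = 19.533333, p* = 156.933333.
At the ceiling p = 51.1, quantity supplied = (51.1 − 20.2)/7 = 4.414286.
Willingness to pay at q' = 4.414286: 196 − 2·4.414286 = 187.171428.
Δq = 19.533333 − 4.414286 = 15.119047; wedge = 187.171428 − 51.1 = 136.071428.
The triangle = ½ × 15.119047 × 136.071428 = $1028.64 thousand.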